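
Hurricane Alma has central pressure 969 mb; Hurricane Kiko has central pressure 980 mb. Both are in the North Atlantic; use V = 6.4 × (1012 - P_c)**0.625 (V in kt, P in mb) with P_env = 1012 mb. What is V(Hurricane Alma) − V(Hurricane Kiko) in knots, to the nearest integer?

Hurricane Alma: ΔP = 43; V ≈ 6.4 × 43^0.625 ≈ 67.16 kt.
Hurricane Kiko: ΔP = 32; V ≈ 6.4 × 32^0.625 ≈ 55.83 kt.
Difference ≈ 67.16 − 55.83 = 11.33 → 11 kt.

11 kt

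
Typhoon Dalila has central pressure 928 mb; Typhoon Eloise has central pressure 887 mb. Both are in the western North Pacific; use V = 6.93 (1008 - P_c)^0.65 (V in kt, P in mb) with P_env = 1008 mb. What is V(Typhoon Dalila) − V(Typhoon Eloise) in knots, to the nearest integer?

Typhoon Dalila: ΔP = 80; V ≈ 6.93 × 80^0.65 ≈ 119.60 kt.
Typhoon Eloise: ΔP = 121; V ≈ 6.93 × 121^0.65 ≈ 156.51 kt.
Difference ≈ 119.60 − 156.51 = -36.91 → -37 kt.

-37 kt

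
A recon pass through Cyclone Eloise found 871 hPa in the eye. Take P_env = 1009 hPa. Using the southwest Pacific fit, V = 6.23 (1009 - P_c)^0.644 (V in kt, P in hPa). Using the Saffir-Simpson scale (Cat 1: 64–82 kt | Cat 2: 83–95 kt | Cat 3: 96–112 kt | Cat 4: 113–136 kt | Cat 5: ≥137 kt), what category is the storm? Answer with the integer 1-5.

ΔP = 1009 − 871 = 138 hPa.
V ≈ 6.23 × 138^0.644 = 6.23 × 23.88 ≈ 149 kt.
149 kt falls in the Category 5 band.

5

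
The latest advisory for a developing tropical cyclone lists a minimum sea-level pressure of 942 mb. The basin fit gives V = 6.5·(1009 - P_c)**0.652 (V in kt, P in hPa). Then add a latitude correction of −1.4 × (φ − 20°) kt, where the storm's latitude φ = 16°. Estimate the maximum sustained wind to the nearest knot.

ΔP = 1009 − 942 = 67 mb.
67^0.652 ≈ 15.510.
V ≈ 6.5 × 15.510 ≈ 100.8 kt.
Latitude correction: −1.4 × (16 − 20) = 5.6 kt.
Corrected V ≈ 106.4 kt → 106 kt.

106 kt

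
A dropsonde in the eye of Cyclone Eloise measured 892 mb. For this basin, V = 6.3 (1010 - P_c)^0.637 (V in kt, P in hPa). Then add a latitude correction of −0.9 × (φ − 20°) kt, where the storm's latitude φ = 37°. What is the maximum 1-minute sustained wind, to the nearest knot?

ΔP = 1010 − 892 = 118 mb.
118^0.637 ≈ 20.883.
V ≈ 6.3 × 20.883 ≈ 131.6 kt.
Latitude correction: −0.9 × (37 − 20) = -15.3 kt.
Corrected V ≈ 116.3 kt → 116 kt.

116 kt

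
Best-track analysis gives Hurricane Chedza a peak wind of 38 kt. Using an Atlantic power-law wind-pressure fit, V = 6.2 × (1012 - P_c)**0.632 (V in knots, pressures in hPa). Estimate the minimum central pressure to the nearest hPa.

ΔP = (V / 6.2)^(1/0.632) = (38/6.2)^1.582.
38/6.2 = 6.129; 6.129^1.582 ≈ 17.61 hPa.
P_c = 1012 − 17.61 = 994.39 ≈ 994 hPa.

994 hPa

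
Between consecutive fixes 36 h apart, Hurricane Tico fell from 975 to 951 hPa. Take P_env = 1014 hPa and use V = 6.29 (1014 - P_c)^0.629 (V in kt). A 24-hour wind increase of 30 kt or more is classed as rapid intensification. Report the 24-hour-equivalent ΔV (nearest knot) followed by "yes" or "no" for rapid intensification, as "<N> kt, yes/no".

V₁: ΔP = 39, V ≈ 6.29 × 39^0.629 ≈ 63.01 kt.
V₂: ΔP = 63, V ≈ 6.29 × 63^0.629 ≈ 85.20 kt.
ΔV over 36 h = 22.19 kt → 24 h equivalent = 22.19 × 24/36 ≈ 14.79 kt.
15 kt < 30 kt ⇒ not rapid intensification.

15 kt, no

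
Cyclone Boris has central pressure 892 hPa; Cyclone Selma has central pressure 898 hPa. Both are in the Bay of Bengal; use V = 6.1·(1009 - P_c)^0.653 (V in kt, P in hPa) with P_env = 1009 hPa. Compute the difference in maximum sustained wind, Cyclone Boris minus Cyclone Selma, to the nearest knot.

5 kt

Cyclone Boris: ΔP = 117; V ≈ 6.1 × 117^0.653 ≈ 136.73 kt.
Cyclone Selma: ΔP = 111; V ≈ 6.1 × 111^0.653 ≈ 132.11 kt.
Difference ≈ 136.73 − 132.11 = 4.62 → 5 kt.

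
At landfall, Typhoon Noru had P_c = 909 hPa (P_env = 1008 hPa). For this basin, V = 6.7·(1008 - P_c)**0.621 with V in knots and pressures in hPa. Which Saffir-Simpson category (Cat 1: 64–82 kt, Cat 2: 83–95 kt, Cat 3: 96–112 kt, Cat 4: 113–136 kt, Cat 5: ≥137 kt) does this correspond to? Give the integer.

4

ΔP = 1008 − 909 = 99 hPa.
V ≈ 6.7 × 99^0.621 = 6.7 × 17.35 ≈ 116 kt.
116 kt falls in the Category 4 band.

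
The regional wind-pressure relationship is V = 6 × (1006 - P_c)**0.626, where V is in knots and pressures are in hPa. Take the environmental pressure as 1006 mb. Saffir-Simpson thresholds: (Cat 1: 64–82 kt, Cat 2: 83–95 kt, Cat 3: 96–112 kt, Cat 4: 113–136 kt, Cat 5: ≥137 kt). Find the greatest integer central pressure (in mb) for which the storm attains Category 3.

Category 3 begins at V = 96 kt.
Required ΔP = (96/6)^(1/0.626) = 16.000^1.597 ≈ 83.85 mb.
P_c ≤ 1006 − 83.85 = 922.15, so the highest integer P_c is 922 mb.

922 mb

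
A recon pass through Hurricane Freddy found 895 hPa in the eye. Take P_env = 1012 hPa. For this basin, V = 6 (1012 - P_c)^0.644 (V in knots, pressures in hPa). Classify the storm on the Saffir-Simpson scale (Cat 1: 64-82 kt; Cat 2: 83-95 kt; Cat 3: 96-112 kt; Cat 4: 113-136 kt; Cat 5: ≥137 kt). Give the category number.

ΔP = 1012 − 895 = 117 hPa.
V ≈ 6 × 117^0.644 = 6 × 21.47 ≈ 129 kt.
129 kt falls in the Category 4 band.

4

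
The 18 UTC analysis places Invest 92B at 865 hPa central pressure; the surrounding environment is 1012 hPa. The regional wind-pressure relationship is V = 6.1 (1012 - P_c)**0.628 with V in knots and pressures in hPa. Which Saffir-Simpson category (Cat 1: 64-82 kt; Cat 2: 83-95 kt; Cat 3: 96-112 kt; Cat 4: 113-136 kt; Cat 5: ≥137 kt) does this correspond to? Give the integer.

5

ΔP = 1012 − 865 = 147 hPa.
V ≈ 6.1 × 147^0.628 = 6.1 × 22.97 ≈ 140 kt.
140 kt falls in the Category 5 band.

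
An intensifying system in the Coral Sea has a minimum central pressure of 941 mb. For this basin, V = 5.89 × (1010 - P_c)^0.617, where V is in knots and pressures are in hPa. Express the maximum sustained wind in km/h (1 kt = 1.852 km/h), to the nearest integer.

ΔP = 1010 − 941 = 69 mb.
V ≈ 5.89 × 69^0.617 = 5.89 × 13.632 ≈ 80.294 kt.
80.294 × 1.852 ≈ 148.71 km/h → 149 km/h.

149 km/h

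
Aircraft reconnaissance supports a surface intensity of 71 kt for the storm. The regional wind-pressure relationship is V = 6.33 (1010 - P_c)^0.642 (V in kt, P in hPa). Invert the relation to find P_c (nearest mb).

ΔP = (V / 6.33)^(1/0.642) = (71/6.33)^1.558.
71/6.33 = 11.216; 11.216^1.558 ≈ 43.18 mb.
P_c = 1010 − 43.18 = 966.82 ≈ 967 mb.

967 mb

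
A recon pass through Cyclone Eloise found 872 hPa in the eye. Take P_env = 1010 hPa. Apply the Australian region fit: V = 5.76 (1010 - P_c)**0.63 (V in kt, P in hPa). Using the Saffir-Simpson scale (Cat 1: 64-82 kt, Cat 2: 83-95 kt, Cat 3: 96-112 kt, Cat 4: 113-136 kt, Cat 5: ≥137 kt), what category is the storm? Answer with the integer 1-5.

ΔP = 1010 − 872 = 138 hPa.
V ≈ 5.76 × 138^0.63 = 5.76 × 22.29 ≈ 128 kt.
128 kt falls in the Category 4 band.

4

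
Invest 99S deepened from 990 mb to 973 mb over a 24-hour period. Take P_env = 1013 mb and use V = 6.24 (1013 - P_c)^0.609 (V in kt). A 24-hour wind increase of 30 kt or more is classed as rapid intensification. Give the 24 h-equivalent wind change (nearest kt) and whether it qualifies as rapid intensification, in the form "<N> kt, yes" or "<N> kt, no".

17 kt, no

V₁: ΔP = 23, V ≈ 6.24 × 23^0.609 ≈ 42.12 kt.
V₂: ΔP = 40, V ≈ 6.24 × 40^0.609 ≈ 59.00 kt.
ΔV over 24 h = 16.88 kt → 24 h equivalent = 16.88 × 24/24 ≈ 16.88 kt.
17 kt < 30 kt ⇒ not rapid intensification.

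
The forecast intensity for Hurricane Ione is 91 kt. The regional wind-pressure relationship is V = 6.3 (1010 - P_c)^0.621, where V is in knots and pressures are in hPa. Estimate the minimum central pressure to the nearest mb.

ΔP = (V / 6.3)^(1/0.621) = (91/6.3)^1.610.
91/6.3 = 14.444; 14.444^1.610 ≈ 73.70 mb.
P_c = 1010 − 73.70 = 936.30 ≈ 936 mb.

936 mb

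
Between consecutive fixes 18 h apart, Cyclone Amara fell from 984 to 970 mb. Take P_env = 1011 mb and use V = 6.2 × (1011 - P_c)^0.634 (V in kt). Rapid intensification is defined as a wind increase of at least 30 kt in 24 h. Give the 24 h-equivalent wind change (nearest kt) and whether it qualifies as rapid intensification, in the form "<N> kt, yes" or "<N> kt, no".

20 kt, no

V₁: ΔP = 27, V ≈ 6.2 × 27^0.634 ≈ 50.10 kt.
V₂: ΔP = 41, V ≈ 6.2 × 41^0.634 ≈ 65.30 kt.
ΔV over 18 h = 15.20 kt → 24 h equivalent = 15.20 × 24/18 ≈ 20.27 kt.
20 kt < 30 kt ⇒ not rapid intensification.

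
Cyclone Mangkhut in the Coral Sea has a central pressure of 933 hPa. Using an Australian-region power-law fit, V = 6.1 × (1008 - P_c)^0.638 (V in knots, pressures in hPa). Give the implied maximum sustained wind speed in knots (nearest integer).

96 kt

ΔP = 1008 − 933 = 75 hPa.
75^0.638 ≈ 15.714.
V ≈ 6.1 × 15.714 ≈ 95.9 kt.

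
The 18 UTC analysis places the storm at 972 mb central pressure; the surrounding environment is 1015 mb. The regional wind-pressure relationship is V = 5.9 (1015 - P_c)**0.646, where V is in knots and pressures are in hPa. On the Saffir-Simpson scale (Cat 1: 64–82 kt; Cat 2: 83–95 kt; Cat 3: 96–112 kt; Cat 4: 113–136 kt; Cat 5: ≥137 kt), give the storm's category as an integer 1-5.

ΔP = 1015 − 972 = 43 mb.
V ≈ 5.9 × 43^0.646 = 5.9 × 11.36 ≈ 67 kt.
67 kt falls in the Category 1 band.

1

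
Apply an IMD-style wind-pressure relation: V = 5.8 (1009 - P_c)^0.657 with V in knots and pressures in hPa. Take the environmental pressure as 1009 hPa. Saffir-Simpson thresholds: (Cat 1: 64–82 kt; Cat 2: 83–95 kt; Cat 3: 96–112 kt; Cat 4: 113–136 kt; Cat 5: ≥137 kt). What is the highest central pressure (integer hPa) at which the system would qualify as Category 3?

Category 3 begins at V = 96 kt.
Required ΔP = (96/5.8)^(1/0.657) = 16.552^1.522 ≈ 71.64 hPa.
P_c ≤ 1009 − 71.64 = 937.36, so the highest integer P_c is 937 hPa.

937 hPa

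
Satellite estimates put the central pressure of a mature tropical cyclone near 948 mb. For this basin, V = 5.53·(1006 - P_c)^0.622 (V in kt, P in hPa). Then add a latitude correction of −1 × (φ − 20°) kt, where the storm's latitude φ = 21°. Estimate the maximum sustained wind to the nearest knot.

ΔP = 1006 − 948 = 58 mb.
58^0.622 ≈ 12.498.
V ≈ 5.53 × 12.498 ≈ 69.1 kt.
Latitude correction: −1 × (21 − 20) = -1 kt.
Corrected V ≈ 68.1 kt → 68 kt.

68 kt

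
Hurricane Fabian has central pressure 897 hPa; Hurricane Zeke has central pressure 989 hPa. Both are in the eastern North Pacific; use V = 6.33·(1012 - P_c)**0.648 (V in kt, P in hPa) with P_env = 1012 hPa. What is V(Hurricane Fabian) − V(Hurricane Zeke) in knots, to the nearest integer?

Hurricane Fabian: ΔP = 115; V ≈ 6.33 × 115^0.648 ≈ 137.00 kt.
Hurricane Zeke: ΔP = 23; V ≈ 6.33 × 23^0.648 ≈ 48.28 kt.
Difference ≈ 137.00 − 48.28 = 88.72 → 89 kt.

89 kt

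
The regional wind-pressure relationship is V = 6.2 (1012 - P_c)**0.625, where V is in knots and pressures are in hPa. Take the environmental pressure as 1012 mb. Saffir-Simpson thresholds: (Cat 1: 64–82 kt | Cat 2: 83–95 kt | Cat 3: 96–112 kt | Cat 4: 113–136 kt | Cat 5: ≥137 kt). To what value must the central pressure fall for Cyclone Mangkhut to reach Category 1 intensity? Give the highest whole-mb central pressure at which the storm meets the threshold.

970 mb

Category 1 begins at V = 64 kt.
Required ΔP = (64/6.2)^(1/0.625) = 10.323^1.600 ≈ 41.89 mb.
P_c ≤ 1012 − 41.89 = 970.11, so the highest integer P_c is 970 mb.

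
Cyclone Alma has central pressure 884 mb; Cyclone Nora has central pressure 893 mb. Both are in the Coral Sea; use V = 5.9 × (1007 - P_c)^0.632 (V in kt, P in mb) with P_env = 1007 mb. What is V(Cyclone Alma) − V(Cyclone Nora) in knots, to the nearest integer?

Cyclone Alma: ΔP = 123; V ≈ 5.9 × 123^0.632 ≈ 123.50 kt.
Cyclone Nora: ΔP = 114; V ≈ 5.9 × 114^0.632 ≈ 117.71 kt.
Difference ≈ 123.50 − 117.71 = 5.79 → 6 kt.

6 kt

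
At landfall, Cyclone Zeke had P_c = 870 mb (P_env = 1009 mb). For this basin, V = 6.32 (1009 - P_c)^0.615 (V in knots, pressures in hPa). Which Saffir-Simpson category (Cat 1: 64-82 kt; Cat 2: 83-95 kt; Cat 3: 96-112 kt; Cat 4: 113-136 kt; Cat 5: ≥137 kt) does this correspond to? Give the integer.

ΔP = 1009 − 870 = 139 mb.
V ≈ 6.32 × 139^0.615 = 6.32 × 20.79 ≈ 131 kt.
131 kt falls in the Category 4 band.

4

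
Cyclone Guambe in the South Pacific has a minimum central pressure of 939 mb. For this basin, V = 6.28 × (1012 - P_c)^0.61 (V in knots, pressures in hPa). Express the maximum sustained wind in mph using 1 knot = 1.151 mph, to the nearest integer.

99 mph

ΔP = 1012 − 939 = 73 mb.
V ≈ 6.28 × 73^0.61 = 6.28 × 13.697 ≈ 86.017 kt.
86.017 × 1.151 ≈ 99.01 mph → 99 mph.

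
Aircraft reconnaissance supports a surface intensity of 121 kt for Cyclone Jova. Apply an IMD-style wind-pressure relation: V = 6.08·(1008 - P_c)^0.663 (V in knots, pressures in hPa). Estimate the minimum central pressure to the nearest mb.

917 mb

ΔP = (V / 6.08)^(1/0.663) = (121/6.08)^1.508.
121/6.08 = 19.901; 19.901^1.508 ≈ 91.01 mb.
P_c = 1008 − 91.01 = 916.99 ≈ 917 mb.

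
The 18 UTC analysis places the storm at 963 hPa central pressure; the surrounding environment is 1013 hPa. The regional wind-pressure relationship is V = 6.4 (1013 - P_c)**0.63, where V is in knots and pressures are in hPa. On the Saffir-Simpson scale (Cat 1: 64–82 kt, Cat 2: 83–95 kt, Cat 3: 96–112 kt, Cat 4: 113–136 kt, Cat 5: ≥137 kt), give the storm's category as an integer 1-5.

ΔP = 1013 − 963 = 50 hPa.
V ≈ 6.4 × 50^0.63 = 6.4 × 11.76 ≈ 75 kt.
75 kt falls in the Category 1 band.

1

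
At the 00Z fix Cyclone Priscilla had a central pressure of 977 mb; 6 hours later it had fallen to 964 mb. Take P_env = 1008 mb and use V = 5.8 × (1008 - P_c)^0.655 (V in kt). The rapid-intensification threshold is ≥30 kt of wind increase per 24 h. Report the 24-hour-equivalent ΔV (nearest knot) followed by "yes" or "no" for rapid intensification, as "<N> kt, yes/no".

57 kt, yes

V₁: ΔP = 31, V ≈ 5.8 × 31^0.655 ≈ 54.99 kt.
V₂: ΔP = 44, V ≈ 5.8 × 44^0.655 ≈ 69.17 kt.
ΔV over 6 h = 14.18 kt → 24 h equivalent = 14.18 × 24/6 ≈ 56.72 kt.
57 kt ≥ 30 kt ⇒ rapid intensification.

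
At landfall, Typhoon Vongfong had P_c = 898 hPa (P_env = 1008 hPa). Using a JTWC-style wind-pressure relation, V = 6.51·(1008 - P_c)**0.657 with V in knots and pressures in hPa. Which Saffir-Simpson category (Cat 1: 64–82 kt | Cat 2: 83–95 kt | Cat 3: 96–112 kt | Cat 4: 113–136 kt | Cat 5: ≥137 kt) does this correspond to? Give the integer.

5

ΔP = 1008 − 898 = 110 hPa.
V ≈ 6.51 × 110^0.657 = 6.51 × 21.94 ≈ 143 kt.
143 kt falls in the Category 5 band.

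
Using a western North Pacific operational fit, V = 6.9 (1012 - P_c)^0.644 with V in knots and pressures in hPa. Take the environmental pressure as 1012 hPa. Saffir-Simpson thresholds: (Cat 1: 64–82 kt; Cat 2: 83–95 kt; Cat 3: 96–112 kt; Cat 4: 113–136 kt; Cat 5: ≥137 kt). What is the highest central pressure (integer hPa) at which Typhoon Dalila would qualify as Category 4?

935 hPa

Category 4 begins at V = 113 kt.
Required ΔP = (113/6.9)^(1/0.644) = 16.377^1.553 ≈ 76.82 hPa.
P_c ≤ 1012 − 76.82 = 935.18, so the highest integer P_c is 935 hPa.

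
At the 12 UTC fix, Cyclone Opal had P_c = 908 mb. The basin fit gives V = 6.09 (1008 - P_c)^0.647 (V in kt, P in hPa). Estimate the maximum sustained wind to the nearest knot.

120 kt

ΔP = 1008 − 908 = 100 mb.
100^0.647 ≈ 19.679.
V ≈ 6.09 × 19.679 ≈ 119.8 kt.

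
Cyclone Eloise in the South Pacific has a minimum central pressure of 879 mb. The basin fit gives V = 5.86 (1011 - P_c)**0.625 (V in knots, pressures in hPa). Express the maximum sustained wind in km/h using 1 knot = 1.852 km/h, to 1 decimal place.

229.6 km/h

ΔP = 1011 − 879 = 132 mb.
V ≈ 5.86 × 132^0.625 = 5.86 × 21.152 ≈ 123.953 kt.
123.953 × 1.852 ≈ 229.56 km/h → 229.6 km/h.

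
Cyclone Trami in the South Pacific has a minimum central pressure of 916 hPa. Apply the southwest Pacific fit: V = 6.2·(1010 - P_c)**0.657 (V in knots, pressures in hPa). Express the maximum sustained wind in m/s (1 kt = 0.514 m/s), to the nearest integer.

63 m/s

ΔP = 1010 − 916 = 94 hPa.
V ≈ 6.2 × 94^0.657 = 6.2 × 19.785 ≈ 122.670 kt.
122.670 × 0.514 ≈ 63.05 m/s → 63 m/s.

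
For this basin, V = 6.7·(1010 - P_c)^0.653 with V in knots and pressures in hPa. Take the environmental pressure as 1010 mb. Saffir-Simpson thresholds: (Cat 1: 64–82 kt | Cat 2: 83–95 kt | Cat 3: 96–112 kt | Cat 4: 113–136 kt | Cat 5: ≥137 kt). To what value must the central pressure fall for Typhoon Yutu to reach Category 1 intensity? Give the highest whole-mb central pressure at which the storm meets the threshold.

Category 1 begins at V = 64 kt.
Required ΔP = (64/6.7)^(1/0.653) = 9.552^1.531 ≈ 31.69 mb.
P_c ≤ 1010 − 31.69 = 978.31, so the highest integer P_c is 978 mb.

978 mb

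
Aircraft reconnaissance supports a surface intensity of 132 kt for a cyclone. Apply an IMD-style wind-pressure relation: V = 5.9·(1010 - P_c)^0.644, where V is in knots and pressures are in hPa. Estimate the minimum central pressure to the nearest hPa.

ΔP = (V / 5.9)^(1/0.644) = (132/5.9)^1.553.
132/5.9 = 22.373; 22.373^1.553 ≈ 124.69 hPa.
P_c = 1010 − 124.69 = 885.31 ≈ 885 hPa.

885 hPa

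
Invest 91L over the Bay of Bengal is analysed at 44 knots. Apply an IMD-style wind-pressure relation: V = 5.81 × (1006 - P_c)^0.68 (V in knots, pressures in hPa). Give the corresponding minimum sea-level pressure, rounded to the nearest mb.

986 mb

ΔP = (V / 5.81)^(1/0.68) = (44/5.81)^1.471.
44/5.81 = 7.573; 7.573^1.471 ≈ 19.64 mb.
P_c = 1006 − 19.64 = 986.36 ≈ 986 mb.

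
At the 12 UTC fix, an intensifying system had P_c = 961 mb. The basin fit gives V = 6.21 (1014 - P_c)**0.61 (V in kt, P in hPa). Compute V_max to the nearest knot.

ΔP = 1014 − 961 = 53 mb.
53^0.61 ≈ 11.267.
V ≈ 6.21 × 11.267 ≈ 70.0 kt.

70 kt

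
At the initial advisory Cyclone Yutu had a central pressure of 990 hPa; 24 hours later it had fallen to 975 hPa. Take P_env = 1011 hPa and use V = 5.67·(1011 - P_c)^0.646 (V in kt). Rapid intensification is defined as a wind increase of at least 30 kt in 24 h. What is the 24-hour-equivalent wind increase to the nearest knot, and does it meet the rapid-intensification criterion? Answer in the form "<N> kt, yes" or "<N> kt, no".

V₁: ΔP = 21, V ≈ 5.67 × 21^0.646 ≈ 40.53 kt.
V₂: ΔP = 36, V ≈ 5.67 × 36^0.646 ≈ 57.41 kt.
ΔV over 24 h = 16.88 kt → 24 h equivalent = 16.88 × 24/24 ≈ 16.88 kt.
17 kt < 30 kt ⇒ not rapid intensification.

17 kt, no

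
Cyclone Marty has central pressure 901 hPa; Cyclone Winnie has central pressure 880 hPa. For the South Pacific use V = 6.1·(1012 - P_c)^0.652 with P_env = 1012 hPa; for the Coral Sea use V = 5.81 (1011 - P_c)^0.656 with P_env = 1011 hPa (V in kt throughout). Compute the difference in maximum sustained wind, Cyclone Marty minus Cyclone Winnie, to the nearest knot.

-11 kt

Cyclone Marty: ΔP = 111; V ≈ 6.1 × 111^0.652 ≈ 131.49 kt.
Cyclone Winnie: ΔP = 131; V ≈ 5.81 × 131^0.656 ≈ 142.27 kt.
Difference ≈ 131.49 − 142.27 = -10.78 → -11 kt.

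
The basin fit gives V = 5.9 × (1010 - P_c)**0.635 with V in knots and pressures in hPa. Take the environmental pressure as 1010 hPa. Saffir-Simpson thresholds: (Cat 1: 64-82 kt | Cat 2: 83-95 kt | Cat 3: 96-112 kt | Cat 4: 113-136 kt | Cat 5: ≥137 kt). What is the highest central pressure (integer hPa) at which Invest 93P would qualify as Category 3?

Category 3 begins at V = 96 kt.
Required ΔP = (96/5.9)^(1/0.635) = 16.271^1.575 ≈ 80.86 hPa.
P_c ≤ 1010 − 80.86 = 929.14, so the highest integer P_c is 929 hPa.

929 hPa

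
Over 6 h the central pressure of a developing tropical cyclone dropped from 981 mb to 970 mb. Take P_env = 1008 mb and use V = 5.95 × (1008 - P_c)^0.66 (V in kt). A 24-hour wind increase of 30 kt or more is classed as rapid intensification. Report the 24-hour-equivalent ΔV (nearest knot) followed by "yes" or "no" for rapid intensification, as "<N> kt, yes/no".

V₁: ΔP = 27, V ≈ 5.95 × 27^0.66 ≈ 52.39 kt.
V₂: ΔP = 38, V ≈ 5.95 × 38^0.66 ≈ 65.64 kt.
ΔV over 6 h = 13.25 kt → 24 h equivalent = 13.25 × 24/6 ≈ 53.00 kt.
53 kt ≥ 30 kt ⇒ rapid intensification.

53 kt, yes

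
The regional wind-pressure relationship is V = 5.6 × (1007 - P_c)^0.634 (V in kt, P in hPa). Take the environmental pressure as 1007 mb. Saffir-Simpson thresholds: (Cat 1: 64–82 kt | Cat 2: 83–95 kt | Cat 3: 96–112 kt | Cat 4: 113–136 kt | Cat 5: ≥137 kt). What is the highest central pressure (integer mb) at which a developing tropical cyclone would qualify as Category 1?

960 mb

Category 1 begins at V = 64 kt.
Required ΔP = (64/5.6)^(1/0.634) = 11.429^1.577 ≈ 46.64 mb.
P_c ≤ 1007 − 46.64 = 960.36, so the highest integer P_c is 960 mb.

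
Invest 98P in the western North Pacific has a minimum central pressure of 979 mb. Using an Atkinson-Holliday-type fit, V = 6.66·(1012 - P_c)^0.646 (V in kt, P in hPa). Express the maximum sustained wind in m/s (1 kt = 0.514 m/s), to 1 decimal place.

ΔP = 1012 − 979 = 33 mb.
V ≈ 6.66 × 33^0.646 = 6.66 × 9.571 ≈ 63.743 kt.
63.743 × 0.514 ≈ 32.76 m/s → 32.8 m/s.

32.8 m/s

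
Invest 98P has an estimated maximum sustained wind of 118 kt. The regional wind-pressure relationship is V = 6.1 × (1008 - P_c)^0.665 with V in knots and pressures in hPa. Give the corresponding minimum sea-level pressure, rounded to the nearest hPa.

922 hPa

ΔP = (V / 6.1)^(1/0.665) = (118/6.1)^1.504.
118/6.1 = 19.344; 19.344^1.504 ≈ 86.03 hPa.
P_c = 1008 − 86.03 = 921.97 ≈ 922 hPa.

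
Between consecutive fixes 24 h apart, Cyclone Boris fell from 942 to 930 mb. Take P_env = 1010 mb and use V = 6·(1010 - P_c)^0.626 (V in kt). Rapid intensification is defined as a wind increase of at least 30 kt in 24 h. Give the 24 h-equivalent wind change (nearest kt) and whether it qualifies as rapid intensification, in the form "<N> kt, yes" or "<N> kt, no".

V₁: ΔP = 68, V ≈ 6 × 68^0.626 ≈ 84.20 kt.
V₂: ΔP = 80, V ≈ 6 × 80^0.626 ≈ 93.21 kt.
ΔV over 24 h = 9.01 kt → 24 h equivalent = 9.01 × 24/24 ≈ 9.01 kt.
9 kt < 30 kt ⇒ not rapid intensification.

9 kt, no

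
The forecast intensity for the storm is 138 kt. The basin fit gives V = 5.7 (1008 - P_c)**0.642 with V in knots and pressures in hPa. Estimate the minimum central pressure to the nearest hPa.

ΔP = (V / 5.7)^(1/0.642) = (138/5.7)^1.558.
138/5.7 = 24.211; 24.211^1.558 ≈ 143.14 hPa.
P_c = 1008 − 143.14 = 864.86 ≈ 865 hPa.

865 hPa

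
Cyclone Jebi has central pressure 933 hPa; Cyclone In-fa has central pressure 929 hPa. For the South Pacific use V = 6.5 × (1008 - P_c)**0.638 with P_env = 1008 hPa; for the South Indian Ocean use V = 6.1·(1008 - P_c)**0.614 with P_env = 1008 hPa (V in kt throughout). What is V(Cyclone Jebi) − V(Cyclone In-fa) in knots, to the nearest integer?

13 kt

Cyclone Jebi: ΔP = 75; V ≈ 6.5 × 75^0.638 ≈ 102.14 kt.
Cyclone In-fa: ΔP = 79; V ≈ 6.1 × 79^0.614 ≈ 89.22 kt.
Difference ≈ 102.14 − 89.22 = 12.92 → 13 kt.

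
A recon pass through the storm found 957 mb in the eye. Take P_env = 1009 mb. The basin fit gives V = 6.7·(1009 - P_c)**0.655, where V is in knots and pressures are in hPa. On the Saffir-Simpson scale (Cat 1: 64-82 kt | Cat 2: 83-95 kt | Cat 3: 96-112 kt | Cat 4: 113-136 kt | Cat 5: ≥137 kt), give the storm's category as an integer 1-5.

2

ΔP = 1009 − 957 = 52 mb.
V ≈ 6.7 × 52^0.655 = 6.7 × 13.30 ≈ 89 kt.
89 kt falls in the Category 2 band.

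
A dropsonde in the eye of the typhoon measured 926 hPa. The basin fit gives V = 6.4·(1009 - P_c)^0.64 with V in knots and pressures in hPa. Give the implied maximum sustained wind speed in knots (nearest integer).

ΔP = 1009 − 926 = 83 hPa.
83^0.64 ≈ 16.913.
V ≈ 6.4 × 16.913 ≈ 108.2 kt.

108 kt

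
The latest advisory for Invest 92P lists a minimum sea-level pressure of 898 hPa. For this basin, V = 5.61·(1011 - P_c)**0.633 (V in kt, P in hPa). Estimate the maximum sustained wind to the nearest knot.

ΔP = 1011 − 898 = 113 hPa.
113^0.633 ≈ 19.934.
V ≈ 5.61 × 19.934 ≈ 111.8 kt.

112 kt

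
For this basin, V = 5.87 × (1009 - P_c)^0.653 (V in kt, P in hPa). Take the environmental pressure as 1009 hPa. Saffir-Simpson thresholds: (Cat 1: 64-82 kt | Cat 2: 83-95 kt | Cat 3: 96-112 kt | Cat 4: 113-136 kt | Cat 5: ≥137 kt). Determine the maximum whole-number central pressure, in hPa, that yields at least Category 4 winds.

Category 4 begins at V = 113 kt.
Required ΔP = (113/5.87)^(1/0.653) = 19.250^1.531 ≈ 92.68 hPa.
P_c ≤ 1009 − 92.68 = 916.32, so the highest integer P_c is 916 hPa.

916 hPa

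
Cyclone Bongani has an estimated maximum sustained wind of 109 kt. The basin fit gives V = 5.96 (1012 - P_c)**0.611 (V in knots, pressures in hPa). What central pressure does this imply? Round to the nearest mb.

ΔP = (V / 5.96)^(1/0.611) = (109/5.96)^1.637.
109/5.96 = 18.289; 18.289^1.637 ≈ 116.35 mb.
P_c = 1012 − 116.35 = 895.65 ≈ 896 mb.

896 mb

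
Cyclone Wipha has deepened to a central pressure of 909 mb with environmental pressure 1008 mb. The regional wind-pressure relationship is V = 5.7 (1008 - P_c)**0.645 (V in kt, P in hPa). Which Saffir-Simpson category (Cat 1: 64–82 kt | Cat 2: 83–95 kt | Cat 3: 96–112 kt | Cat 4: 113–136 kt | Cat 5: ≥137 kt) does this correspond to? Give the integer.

3

ΔP = 1008 − 909 = 99 mb.
V ≈ 5.7 × 99^0.645 = 5.7 × 19.37 ≈ 110 kt.
110 kt falls in the Category 3 band.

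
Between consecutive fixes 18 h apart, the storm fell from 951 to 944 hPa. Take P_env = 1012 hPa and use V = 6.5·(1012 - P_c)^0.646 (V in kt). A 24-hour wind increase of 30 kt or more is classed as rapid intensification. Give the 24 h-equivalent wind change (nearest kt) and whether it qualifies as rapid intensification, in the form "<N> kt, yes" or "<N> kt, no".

V₁: ΔP = 61, V ≈ 6.5 × 61^0.646 ≈ 92.52 kt.
V₂: ΔP = 68, V ≈ 6.5 × 68^0.646 ≈ 99.25 kt.
ΔV over 18 h = 6.73 kt → 24 h equivalent = 6.73 × 24/18 ≈ 8.97 kt.
9 kt < 30 kt ⇒ not rapid intensification.

9 kt, no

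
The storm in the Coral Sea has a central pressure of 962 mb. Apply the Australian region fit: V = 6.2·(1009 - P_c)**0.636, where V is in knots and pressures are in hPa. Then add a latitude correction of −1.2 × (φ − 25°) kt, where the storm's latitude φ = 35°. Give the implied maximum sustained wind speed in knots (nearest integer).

ΔP = 1009 − 962 = 47 mb.
47^0.636 ≈ 11.573.
V ≈ 6.2 × 11.573 ≈ 71.8 kt.
Latitude correction: −1.2 × (35 − 25) = -12 kt.
Corrected V ≈ 59.8 kt → 60 kt.

60 kt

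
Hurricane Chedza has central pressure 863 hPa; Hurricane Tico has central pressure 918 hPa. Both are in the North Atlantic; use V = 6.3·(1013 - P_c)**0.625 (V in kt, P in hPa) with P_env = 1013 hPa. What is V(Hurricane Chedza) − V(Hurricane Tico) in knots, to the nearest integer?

Hurricane Chedza: ΔP = 150; V ≈ 6.3 × 150^0.625 ≈ 144.34 kt.
Hurricane Tico: ΔP = 95; V ≈ 6.3 × 95^0.625 ≈ 108.50 kt.
Difference ≈ 144.34 − 108.50 = 35.84 → 36 kt.

36 kt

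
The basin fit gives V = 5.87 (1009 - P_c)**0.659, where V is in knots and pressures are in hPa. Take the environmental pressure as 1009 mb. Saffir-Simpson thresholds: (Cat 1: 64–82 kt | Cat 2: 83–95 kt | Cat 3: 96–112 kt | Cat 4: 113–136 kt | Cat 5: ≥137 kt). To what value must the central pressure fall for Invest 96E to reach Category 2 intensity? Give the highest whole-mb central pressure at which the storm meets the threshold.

953 mb

Category 2 begins at V = 83 kt.
Required ΔP = (83/5.87)^(1/0.659) = 14.140^1.517 ≈ 55.68 mb.
P_c ≤ 1009 − 55.68 = 953.32, so the highest integer P_c is 953 mb.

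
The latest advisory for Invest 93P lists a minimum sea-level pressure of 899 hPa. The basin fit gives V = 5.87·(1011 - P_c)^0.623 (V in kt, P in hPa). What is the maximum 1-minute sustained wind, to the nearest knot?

ΔP = 1011 − 899 = 112 hPa.
112^0.623 ≈ 18.909.
V ≈ 5.87 × 18.909 ≈ 111.0 kt.

111 kt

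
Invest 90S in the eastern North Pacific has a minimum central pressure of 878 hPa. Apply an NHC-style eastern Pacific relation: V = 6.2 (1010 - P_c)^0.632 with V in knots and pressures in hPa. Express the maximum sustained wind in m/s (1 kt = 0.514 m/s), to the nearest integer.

ΔP = 1010 − 878 = 132 hPa.
V ≈ 6.2 × 132^0.632 = 6.2 × 21.888 ≈ 135.705 kt.
135.705 × 0.514 ≈ 69.75 m/s → 70 m/s.

70 m/s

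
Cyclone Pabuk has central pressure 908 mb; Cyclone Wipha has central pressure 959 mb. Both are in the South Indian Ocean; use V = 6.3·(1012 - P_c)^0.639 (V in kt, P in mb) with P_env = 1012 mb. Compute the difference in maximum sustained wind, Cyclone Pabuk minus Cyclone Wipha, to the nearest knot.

Cyclone Pabuk: ΔP = 104; V ≈ 6.3 × 104^0.639 ≈ 122.53 kt.
Cyclone Wipha: ΔP = 53; V ≈ 6.3 × 53^0.639 ≈ 79.64 kt.
Difference ≈ 122.53 − 79.64 = 42.89 → 43 kt.

43 kt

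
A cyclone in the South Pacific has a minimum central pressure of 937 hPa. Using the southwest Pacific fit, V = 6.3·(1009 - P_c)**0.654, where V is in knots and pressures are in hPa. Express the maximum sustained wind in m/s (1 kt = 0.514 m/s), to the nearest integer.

53 m/s

ΔP = 1009 − 937 = 72 hPa.
V ≈ 6.3 × 72^0.654 = 6.3 × 16.394 ≈ 103.285 kt.
103.285 × 0.514 ≈ 53.09 m/s → 53 m/s.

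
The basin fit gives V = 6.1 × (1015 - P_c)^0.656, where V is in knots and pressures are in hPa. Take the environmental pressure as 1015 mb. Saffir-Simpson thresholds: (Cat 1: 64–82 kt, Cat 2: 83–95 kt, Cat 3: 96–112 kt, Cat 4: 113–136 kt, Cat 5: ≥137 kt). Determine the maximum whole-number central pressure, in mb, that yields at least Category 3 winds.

Category 3 begins at V = 96 kt.
Required ΔP = (96/6.1)^(1/0.656) = 15.738^1.524 ≈ 66.77 mb.
P_c ≤ 1015 − 66.77 = 948.23, so the highest integer P_c is 948 mb.

948 mb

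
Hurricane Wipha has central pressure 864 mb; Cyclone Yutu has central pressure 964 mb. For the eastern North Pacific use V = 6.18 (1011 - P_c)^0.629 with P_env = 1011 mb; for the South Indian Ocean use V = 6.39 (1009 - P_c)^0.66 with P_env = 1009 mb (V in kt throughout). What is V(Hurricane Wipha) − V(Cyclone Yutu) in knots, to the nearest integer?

64 kt

Hurricane Wipha: ΔP = 147; V ≈ 6.18 × 147^0.629 ≈ 142.64 kt.
Cyclone Yutu: ΔP = 45; V ≈ 6.39 × 45^0.66 ≈ 78.82 kt.
Difference ≈ 142.64 − 78.82 = 63.82 → 64 kt.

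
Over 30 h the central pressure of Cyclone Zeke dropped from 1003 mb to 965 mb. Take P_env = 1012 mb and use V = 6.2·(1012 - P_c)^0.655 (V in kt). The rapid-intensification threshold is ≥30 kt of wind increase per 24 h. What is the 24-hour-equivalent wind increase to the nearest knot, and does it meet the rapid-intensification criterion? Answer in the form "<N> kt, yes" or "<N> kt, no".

V₁: ΔP = 9, V ≈ 6.2 × 9^0.655 ≈ 26.15 kt.
V₂: ΔP = 47, V ≈ 6.2 × 47^0.655 ≈ 77.20 kt.
ΔV over 30 h = 51.05 kt → 24 h equivalent = 51.05 × 24/30 ≈ 40.84 kt.
41 kt ≥ 30 kt ⇒ rapid intensification.

41 kt, yes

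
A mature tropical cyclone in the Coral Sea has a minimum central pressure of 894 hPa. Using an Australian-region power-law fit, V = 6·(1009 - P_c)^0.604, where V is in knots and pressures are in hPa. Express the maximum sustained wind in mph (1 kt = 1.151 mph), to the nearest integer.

121 mph

ΔP = 1009 − 894 = 115 hPa.
V ≈ 6 × 115^0.604 = 6 × 17.566 ≈ 105.393 kt.
105.393 × 1.151 ≈ 121.31 mph → 121 mph.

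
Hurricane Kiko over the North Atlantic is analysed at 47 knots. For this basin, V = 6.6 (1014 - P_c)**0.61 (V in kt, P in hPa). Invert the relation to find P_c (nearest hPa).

989 hPa

ΔP = (V / 6.6)^(1/0.61) = (47/6.6)^1.639.
47/6.6 = 7.121; 7.121^1.639 ≈ 24.98 hPa.
P_c = 1014 − 24.98 = 989.02 ≈ 989 hPa.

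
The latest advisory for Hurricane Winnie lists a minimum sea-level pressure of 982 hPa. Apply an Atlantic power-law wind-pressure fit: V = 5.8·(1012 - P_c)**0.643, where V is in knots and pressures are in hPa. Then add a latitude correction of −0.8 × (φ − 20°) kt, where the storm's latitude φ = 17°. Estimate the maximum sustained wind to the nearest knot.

54 kt

ΔP = 1012 − 982 = 30 hPa.
30^0.643 ≈ 8.908.
V ≈ 5.8 × 8.908 ≈ 51.7 kt.
Latitude correction: −0.8 × (17 − 20) = 2.4 kt.
Corrected V ≈ 54.1 kt → 54 kt.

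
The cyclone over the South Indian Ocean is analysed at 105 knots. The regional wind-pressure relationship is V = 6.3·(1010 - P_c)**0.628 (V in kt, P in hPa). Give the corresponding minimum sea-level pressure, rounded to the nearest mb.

922 mb

ΔP = (V / 6.3)^(1/0.628) = (105/6.3)^1.592.
105/6.3 = 16.667; 16.667^1.592 ≈ 88.23 mb.
P_c = 1010 − 88.23 = 921.77 ≈ 922 mb.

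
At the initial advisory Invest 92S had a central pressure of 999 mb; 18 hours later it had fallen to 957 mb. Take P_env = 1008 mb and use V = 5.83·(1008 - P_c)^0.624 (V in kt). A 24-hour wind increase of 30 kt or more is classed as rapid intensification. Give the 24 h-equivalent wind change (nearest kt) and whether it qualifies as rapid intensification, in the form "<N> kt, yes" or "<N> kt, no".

60 kt, yes

V₁: ΔP = 9, V ≈ 5.83 × 9^0.624 ≈ 22.97 kt.
V₂: ΔP = 51, V ≈ 5.83 × 51^0.624 ≈ 67.79 kt.
ΔV over 18 h = 44.82 kt → 24 h equivalent = 44.82 × 24/18 ≈ 59.76 kt.
60 kt ≥ 30 kt ⇒ rapid intensification.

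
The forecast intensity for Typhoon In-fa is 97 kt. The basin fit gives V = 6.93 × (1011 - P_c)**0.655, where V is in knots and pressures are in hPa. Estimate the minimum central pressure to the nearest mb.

ΔP = (V / 6.93)^(1/0.655) = (97/6.93)^1.527.
97/6.93 = 13.997; 13.997^1.527 ≈ 56.19 mb.
P_c = 1011 − 56.19 = 954.81 ≈ 955 mb.

955 mb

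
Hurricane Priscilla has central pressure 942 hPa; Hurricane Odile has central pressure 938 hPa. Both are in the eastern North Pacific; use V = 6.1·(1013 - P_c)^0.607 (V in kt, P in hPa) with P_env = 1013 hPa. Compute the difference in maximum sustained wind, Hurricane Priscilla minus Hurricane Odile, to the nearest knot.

-3 kt

Hurricane Priscilla: ΔP = 71; V ≈ 6.1 × 71^0.607 ≈ 81.10 kt.
Hurricane Odile: ΔP = 75; V ≈ 6.1 × 75^0.607 ≈ 83.85 kt.
Difference ≈ 81.10 − 83.85 = -2.75 → -3 kt.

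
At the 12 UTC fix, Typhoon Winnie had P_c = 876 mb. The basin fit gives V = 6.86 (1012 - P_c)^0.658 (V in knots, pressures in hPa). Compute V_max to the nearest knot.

174 kt

ΔP = 1012 − 876 = 136 mb.
136^0.658 ≈ 25.344.
V ≈ 6.86 × 25.344 ≈ 173.9 kt.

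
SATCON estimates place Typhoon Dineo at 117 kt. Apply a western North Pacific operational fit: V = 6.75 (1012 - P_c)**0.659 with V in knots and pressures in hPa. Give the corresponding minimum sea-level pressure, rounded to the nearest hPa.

936 hPa

ΔP = (V / 6.75)^(1/0.659) = (117/6.75)^1.517.
117/6.75 = 17.333; 17.333^1.517 ≈ 75.85 hPa.
P_c = 1012 − 75.85 = 936.15 ≈ 936 hPa.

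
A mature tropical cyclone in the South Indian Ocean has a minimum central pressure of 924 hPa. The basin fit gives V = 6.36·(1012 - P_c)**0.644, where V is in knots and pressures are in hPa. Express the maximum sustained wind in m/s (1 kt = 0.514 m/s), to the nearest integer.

58 m/s

ΔP = 1012 − 924 = 88 hPa.
V ≈ 6.36 × 88^0.644 = 6.36 × 17.875 ≈ 113.685 kt.
113.685 × 0.514 ≈ 58.43 m/s → 58 m/s.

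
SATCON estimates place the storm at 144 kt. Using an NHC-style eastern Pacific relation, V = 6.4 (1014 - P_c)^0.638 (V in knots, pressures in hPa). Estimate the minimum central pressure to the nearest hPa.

882 hPa

ΔP = (V / 6.4)^(1/0.638) = (144/6.4)^1.567.
144/6.4 = 22.500; 22.500^1.567 ≈ 131.65 hPa.
P_c = 1014 − 131.65 = 882.35 ≈ 882 hPa.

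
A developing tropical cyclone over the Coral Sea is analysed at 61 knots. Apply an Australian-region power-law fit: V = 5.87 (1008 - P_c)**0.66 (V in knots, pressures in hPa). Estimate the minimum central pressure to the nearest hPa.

ΔP = (V / 5.87)^(1/0.66) = (61/5.87)^1.515.
61/5.87 = 10.392; 10.392^1.515 ≈ 34.71 hPa.
P_c = 1008 − 34.71 = 973.29 ≈ 973 hPa.

973 hPa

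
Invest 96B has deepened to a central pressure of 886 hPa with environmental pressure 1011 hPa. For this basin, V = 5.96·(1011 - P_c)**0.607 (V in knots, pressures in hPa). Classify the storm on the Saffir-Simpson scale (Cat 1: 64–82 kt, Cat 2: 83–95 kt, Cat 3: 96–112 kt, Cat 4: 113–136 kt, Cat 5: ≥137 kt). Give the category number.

3

ΔP = 1011 − 886 = 125 hPa.
V ≈ 5.96 × 125^0.607 = 5.96 × 18.74 ≈ 112 kt.
112 kt falls in the Category 3 band.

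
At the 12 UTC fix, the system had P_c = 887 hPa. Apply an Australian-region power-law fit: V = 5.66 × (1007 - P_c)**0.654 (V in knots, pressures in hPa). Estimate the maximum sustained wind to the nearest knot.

130 kt

ΔP = 1007 − 887 = 120 hPa.
120^0.654 ≈ 22.897.
V ≈ 5.66 × 22.897 ≈ 129.6 kt.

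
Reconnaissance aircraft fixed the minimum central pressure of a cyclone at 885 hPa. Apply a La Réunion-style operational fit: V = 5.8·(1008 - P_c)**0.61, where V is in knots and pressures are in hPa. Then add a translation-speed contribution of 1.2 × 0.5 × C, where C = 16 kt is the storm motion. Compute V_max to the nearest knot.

119 kt

ΔP = 1008 − 885 = 123 hPa.
123^0.61 ≈ 18.830.
V ≈ 5.8 × 18.830 ≈ 109.2 kt.
Translation term: 1.2 × 0.5 × 16 = 9.6 kt.
Corrected V ≈ 118.8 kt → 119 kt.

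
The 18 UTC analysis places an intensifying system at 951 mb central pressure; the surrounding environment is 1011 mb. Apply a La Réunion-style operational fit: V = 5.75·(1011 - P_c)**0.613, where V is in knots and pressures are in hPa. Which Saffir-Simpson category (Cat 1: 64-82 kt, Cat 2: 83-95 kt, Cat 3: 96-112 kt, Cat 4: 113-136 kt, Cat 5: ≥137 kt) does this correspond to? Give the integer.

ΔP = 1011 − 951 = 60 mb.
V ≈ 5.75 × 60^0.613 = 5.75 × 12.30 ≈ 71 kt.
71 kt falls in the Category 1 band.

1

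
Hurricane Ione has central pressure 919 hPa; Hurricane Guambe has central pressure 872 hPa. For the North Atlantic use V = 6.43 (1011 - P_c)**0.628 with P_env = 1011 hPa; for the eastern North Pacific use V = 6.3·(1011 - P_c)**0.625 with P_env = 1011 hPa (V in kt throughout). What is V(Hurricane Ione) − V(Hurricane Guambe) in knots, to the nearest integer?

Hurricane Ione: ΔP = 92; V ≈ 6.43 × 92^0.628 ≈ 110.02 kt.
Hurricane Guambe: ΔP = 139; V ≈ 6.3 × 139^0.625 ≈ 137.63 kt.
Difference ≈ 110.02 − 137.63 = -27.61 → -28 kt.

-28 kt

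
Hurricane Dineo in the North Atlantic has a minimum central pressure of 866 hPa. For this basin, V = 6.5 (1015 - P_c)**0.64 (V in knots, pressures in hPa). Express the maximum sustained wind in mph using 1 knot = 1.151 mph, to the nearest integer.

ΔP = 1015 − 866 = 149 hPa.
V ≈ 6.5 × 149^0.64 = 6.5 × 24.595 ≈ 159.865 kt.
159.865 × 1.151 ≈ 184.00 mph → 184 mph.

184 mph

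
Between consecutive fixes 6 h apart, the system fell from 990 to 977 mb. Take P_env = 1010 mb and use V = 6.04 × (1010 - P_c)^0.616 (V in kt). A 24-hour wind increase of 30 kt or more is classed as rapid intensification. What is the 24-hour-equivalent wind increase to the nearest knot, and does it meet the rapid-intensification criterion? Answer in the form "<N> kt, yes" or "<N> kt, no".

V₁: ΔP = 20, V ≈ 6.04 × 20^0.616 ≈ 38.24 kt.
V₂: ΔP = 33, V ≈ 6.04 × 33^0.616 ≈ 52.05 kt.
ΔV over 6 h = 13.81 kt → 24 h equivalent = 13.81 × 24/6 ≈ 55.24 kt.
55 kt ≥ 30 kt ⇒ rapid intensification.

55 kt, yes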